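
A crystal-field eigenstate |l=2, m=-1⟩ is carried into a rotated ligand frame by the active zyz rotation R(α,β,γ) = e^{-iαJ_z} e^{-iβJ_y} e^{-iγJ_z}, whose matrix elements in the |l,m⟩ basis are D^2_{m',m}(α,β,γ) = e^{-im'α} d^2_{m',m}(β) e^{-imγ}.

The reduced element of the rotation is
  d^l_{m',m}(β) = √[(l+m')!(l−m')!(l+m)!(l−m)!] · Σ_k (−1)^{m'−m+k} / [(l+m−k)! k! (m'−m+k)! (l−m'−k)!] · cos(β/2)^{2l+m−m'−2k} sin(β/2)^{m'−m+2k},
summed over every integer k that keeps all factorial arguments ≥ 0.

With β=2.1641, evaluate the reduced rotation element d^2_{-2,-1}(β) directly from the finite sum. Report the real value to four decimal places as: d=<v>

d=0.1828

d^2_{-2,-1}(β=2.1641) via the finite sum:
With c≡cos(β/2)=0.469519 and s≡sin(β/2)=0.882922, N=[1·24·1·6]^{1/2}=12.000000
The bounds max(0,m−m')=1 and min(l+m,l−m')=1 give 1 term
  k=1: (−1)^0·12.0000/(6)·0.4695^3·0.8829^1 = +0.182773
d^2_{-2,-1}(2.1641) = +0.182773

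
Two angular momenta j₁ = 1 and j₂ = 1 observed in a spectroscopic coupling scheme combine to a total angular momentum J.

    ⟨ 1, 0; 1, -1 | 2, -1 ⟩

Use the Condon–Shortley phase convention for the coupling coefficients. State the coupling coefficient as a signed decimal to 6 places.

+0.707107  (= +√(1/2))

triangle: 0!*2!*2!/5! = 4/120
(j±m)!: 1!*1!*0!*2!*1!*3! = 12
prefactor² = (2J+1)*Δ*N² = 2
  k=0: +1/(0!*0!*1!*0!*1!*2!) = 1/2
Σ = 1/2  ⇒  CG² = 2*(1/2)² = 1/2
CG = +√(1/2) = +0.707107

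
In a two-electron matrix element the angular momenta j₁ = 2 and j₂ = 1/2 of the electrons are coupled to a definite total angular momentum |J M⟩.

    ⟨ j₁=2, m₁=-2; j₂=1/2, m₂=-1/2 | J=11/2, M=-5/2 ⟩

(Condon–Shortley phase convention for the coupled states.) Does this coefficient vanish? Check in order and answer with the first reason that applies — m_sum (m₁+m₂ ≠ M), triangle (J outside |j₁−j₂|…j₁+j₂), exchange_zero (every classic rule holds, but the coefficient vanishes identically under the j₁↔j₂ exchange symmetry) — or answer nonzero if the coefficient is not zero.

m-sum: m₁+m₂ = -2+(-1/2) = -5/2, M = -5/2  ✓
triangle: need |j₁−j₂| ≤ J ≤ j₁+j₂, i.e. J ∈ [3/2, 5/2]; J = 11/2 is outside ✗ ⇒ coefficient is 0

triangle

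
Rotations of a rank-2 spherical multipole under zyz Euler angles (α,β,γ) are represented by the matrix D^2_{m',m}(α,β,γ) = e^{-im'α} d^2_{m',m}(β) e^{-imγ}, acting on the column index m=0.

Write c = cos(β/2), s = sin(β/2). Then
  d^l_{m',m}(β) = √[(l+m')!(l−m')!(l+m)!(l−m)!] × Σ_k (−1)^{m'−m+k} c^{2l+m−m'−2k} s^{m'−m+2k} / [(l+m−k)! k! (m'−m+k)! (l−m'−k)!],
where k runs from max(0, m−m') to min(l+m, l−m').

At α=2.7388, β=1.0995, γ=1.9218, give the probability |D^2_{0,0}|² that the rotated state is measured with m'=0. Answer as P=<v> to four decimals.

First d^2_{0,0}(β=1.0995), then the phase factors e^{-i(0)α} and e^{-i(0)γ}:
c=cos(1.099500/2)=0.852655, s=sin(1.099500/2)=0.522474; N=√[2·2·2·2]=4.000000
Admissible k: 0..2 (factorial args all ≥0)
  k=0: (−1)^0·4.0000/(4)·0.8527^4·0.5225^0 = +0.528559
  k=1: (−1)^1·4.0000/(1)·0.8527^2·0.5225^2 = -0.793846
  k=2: (−1)^2·4.0000/(4)·0.8527^0·0.5225^4 = +0.074518
d^2_{0,0}(1.0995) = +0.528559 -0.793846 +0.074518 = -0.190769
|D^2_{0,0}|² = |d^2_{0,0}(β)|² = (-0.190769)² = 0.036393 (the z-rotation phases have unit modulus)

P=0.0364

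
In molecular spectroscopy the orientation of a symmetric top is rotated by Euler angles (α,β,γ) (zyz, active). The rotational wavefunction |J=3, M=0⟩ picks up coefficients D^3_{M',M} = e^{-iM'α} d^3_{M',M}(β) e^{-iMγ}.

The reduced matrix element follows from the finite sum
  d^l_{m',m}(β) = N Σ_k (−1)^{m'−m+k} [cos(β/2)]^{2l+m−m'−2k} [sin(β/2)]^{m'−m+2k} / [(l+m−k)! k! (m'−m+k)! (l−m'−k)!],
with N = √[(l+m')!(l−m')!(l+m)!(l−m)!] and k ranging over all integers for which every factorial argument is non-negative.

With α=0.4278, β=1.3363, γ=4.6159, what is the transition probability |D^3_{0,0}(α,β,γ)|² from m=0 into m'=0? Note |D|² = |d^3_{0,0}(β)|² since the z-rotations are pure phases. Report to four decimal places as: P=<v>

P=0.1006

First d^3_{0,0}(β=1.3363), then the phase factors e^{-i(0)α} and e^{-i(0)γ}:
c=cos(1.336300/2)=0.784969, s=sin(1.336300/2)=0.619535; N=√[6·6·6·6]=36.000000
k: max(0,(0)−(0))=0 … min(3+(0),3−(0))=3
  k=0: (−1)^0·36.0000/(36)·0.7850^6·0.6195^0 = +0.233946
  k=1: (−1)^1·36.0000/(4)·0.7850^4·0.6195^2 = -1.311548
  k=2: (−1)^2·36.0000/(4)·0.7850^2·0.6195^4 = +0.816979
  k=3: (−1)^3·36.0000/(36)·0.7850^0·0.6195^6 = -0.056545
d^3_{0,0}(1.3363) = +0.233946 -1.311548 +0.816979 -0.056545 = -0.317169
|D^3_{0,0}|² = |d^3_{0,0}(β)|² = (-0.317169)² = 0.100596 (the z-rotation phases have unit modulus)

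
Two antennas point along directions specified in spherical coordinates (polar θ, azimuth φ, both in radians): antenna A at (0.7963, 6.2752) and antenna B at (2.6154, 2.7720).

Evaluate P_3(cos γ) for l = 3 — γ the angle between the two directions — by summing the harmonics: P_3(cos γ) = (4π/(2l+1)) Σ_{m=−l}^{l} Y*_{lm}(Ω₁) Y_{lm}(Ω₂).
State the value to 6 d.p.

Addition theorem: P_3(cos γ) = (4π/7) Σ_m Y*_{lm}(Ω₁) Y_{lm}(Ω₂), m = −3…3:
  [-3]  conj(Y_{3,-3})(Ω₁) = 0.15232 - 0.00365j ; Y_{3,-3}(Ω₂) = -0.02356 - 0.04732j ; Δ = -0.00376 - 0.00712j
  [-2]  conj(Y_{3,-2})(Ω₁) = 0.36511 - 0.00583j ; Y_{3,-2}(Ω₂) = -0.16474 - 0.15018j ; Δ = -0.06103 - 0.05387j
  [-1]  conj(Y_{3,-1})(Ω₁) = 0.33390 - 0.00267j ; Y_{3,-1}(Ω₂) = -0.41452 - 0.16058j ; Δ = -0.13884 - 0.05251j
  [+0]  conj(Y_{3,0})(Ω₁) = -0.14472 + 0.00000j ; Y_{3,0}(Ω₂) = -0.23839 + 0.00000j ; Δ = 0.03450 + 0.00000j
  [+1]  conj(Y_{3,1})(Ω₁) = -0.33390 - 0.00267j ; Y_{3,1}(Ω₂) = 0.41452 - 0.16058j ; Δ = -0.13884 + 0.05251j
  [+2]  conj(Y_{3,2})(Ω₁) = 0.36511 + 0.00583j ; Y_{3,2}(Ω₂) = -0.16474 + 0.15018j ; Δ = -0.06103 + 0.05387j
  [+3]  conj(Y_{3,3})(Ω₁) = -0.15232 - 0.00365j ; Y_{3,3}(Ω₂) = 0.02356 - 0.04732j ; Δ = -0.00376 + 0.00712j
Total Σ_m = -0.37275 + 0.00000j. Multiply by 1.795196: -0.66916 + 0.00000j. P_3(cos γ) = -0.669159

-0.669159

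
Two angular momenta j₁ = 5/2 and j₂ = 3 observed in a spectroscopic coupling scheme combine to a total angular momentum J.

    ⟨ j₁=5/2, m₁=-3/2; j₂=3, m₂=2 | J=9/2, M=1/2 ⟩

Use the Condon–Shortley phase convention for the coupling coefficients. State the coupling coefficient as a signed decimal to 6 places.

√[10·1!4!5!/11! · 1!4!5!1!5!4!] = √(460800/77)
  +(−1)^0/∏(0,1,4,5,0,0)! = 1/2880  (running 1/2880)
  +(−1)^1/∏(1,0,3,4,1,1)! = -1/144  (running -19/2880)
⟨..|..⟩ = √(460800/77)·(-19/2880) = -0.510355

-0.510355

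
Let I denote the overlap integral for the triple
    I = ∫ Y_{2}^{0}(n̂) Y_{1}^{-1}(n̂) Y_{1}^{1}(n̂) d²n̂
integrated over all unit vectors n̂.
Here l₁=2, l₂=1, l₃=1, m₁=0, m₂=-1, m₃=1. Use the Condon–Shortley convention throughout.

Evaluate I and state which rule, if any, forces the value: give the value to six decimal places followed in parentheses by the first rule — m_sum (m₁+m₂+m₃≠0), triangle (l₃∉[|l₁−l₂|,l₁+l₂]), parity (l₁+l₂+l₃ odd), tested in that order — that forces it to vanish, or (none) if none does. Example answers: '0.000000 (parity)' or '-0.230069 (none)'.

0.126157 (none)

Checks pass: Σm=0; 4 even; l₃=1∈[1,3].
(2·2+1)(2·1+1)(2·1+1) = 45
Δ: 2! 2! 0! / 5! → 1/30
sum: t=1:−1/1 = -1/1
3j²(2 1 1; 0 0 0) = Δ·Π!·Σ² = 2/15  (sign +1)
sum: t=0:+1/4 = 1/4
3j²(2 1 1; 0 -1 1) = Δ·Π!·Σ² = 1/30  (sign +1)
combine: 4πI² = 45·2/15·1/30 = 1/5
take √, sign +1: I = 0.12615663
No selection rule forces the value: the integral is nonzero (none).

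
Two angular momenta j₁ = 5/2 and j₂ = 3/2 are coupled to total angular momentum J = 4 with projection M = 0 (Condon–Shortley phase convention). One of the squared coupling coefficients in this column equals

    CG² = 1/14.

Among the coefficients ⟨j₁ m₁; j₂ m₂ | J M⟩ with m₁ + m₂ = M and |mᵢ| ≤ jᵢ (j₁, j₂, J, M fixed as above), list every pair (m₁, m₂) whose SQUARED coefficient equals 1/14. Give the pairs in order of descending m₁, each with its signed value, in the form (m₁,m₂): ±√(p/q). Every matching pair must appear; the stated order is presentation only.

Admissible pairs with m₁+m₂ = M = 0: (-3/2,3/2), (-1/2,1/2), (1/2,-1/2), (3/2,-3/2)
  (m₁,m₂)=(3/2,-3/2): CG² = 1/14, CG = +√(1/14)   ← matches the target
  (m₁,m₂)=(1/2,-1/2): CG² = 3/7, CG = +√(3/7)
  (m₁,m₂)=(-1/2,1/2): CG² = 3/7, CG = +√(3/7)
  (m₁,m₂)=(-3/2,3/2): CG² = 1/14, CG = +√(1/14)   ← matches the target
Pairs with CG² = 1/14: (3/2,-3/2): +√(1/14); (-3/2,3/2): +√(1/14)

(3/2,-3/2): +√(1/14); (-3/2,3/2): +√(1/14)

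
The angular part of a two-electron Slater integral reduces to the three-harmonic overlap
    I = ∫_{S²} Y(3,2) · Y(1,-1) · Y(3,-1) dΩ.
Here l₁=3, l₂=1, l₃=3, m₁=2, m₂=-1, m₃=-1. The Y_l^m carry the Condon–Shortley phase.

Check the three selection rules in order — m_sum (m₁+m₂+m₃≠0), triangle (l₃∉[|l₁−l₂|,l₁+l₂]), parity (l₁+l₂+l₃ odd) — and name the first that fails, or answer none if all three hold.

parity

Σmᵢ = 0  ✓
l₃∈[|l₁−l₂|,l₁+l₂]=[2,4], have l₃=3  ✓
Σlᵢ = 7 ⇒ odd  ✗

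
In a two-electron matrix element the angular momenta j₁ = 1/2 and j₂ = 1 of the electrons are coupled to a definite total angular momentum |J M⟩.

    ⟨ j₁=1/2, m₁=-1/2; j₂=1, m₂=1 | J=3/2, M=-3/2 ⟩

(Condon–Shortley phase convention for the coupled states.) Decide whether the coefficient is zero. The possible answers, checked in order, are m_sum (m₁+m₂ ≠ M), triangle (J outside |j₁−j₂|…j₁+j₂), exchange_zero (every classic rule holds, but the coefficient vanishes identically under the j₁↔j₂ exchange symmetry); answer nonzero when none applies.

m_sum

m-sum: m₁+m₂ = -1/2+1 = 1/2, M = -3/2  ✗ ⇒ coefficient is 0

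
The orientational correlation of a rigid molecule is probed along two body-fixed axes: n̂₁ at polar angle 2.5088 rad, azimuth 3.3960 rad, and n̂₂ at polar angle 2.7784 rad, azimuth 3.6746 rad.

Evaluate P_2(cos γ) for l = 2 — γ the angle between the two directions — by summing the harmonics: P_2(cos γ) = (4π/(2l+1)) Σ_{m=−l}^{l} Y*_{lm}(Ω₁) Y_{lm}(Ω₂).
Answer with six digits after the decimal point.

Addition theorem: P_2(cos γ) = (4π/5) Σ_m Y*_{lm}(Ω₁) Y_{lm}(Ω₂), m = −2…2:
  [-2]  conj(Y_{2,-2})(Ω₁) = 0.11799 + 0.06581j ; Y_{2,-2}(Ω₂) = 0.02358 - 0.04267j ; Δ = 0.00559 - 0.00348j
  [-1]  conj(Y_{2,-1})(Ω₁) = 0.35656 + 0.09272j ; Y_{2,-1}(Ω₂) = 0.22096 - 0.13036j ; Δ = 0.09088 - 0.02599j
  [+0]  conj(Y_{2,0})(Ω₁) = 0.29986 + 0.00000j ; Y_{2,0}(Ω₂) = 0.51137 + 0.00000j ; Δ = 0.15334 + 0.00000j
  [+1]  conj(Y_{2,1})(Ω₁) = -0.35656 + 0.09272j ; Y_{2,1}(Ω₂) = -0.22096 - 0.13036j ; Δ = 0.09088 + 0.02599j
  [+2]  conj(Y_{2,2})(Ω₁) = 0.11799 - 0.06581j ; Y_{2,2}(Ω₂) = 0.02358 + 0.04267j ; Δ = 0.00559 + 0.00348j
Σ over m = 0.34627 - 0.00000j; ×(4π/5) → 0.87026 - 0.00000j. Real part: 0.870263

0.870263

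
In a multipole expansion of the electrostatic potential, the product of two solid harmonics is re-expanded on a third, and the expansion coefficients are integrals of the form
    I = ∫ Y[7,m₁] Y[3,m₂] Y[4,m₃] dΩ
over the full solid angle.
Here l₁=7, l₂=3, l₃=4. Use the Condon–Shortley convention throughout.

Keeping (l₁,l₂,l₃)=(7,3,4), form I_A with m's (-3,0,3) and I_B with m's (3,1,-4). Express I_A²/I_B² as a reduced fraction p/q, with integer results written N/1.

Same 7,3,4: normalisation and zero-m 3j drop out of the ratio.
A: Δ: 6! 8! 0! / 15! → 1/45045; sum: t=3:−1/181440 = -1/181440; 3j²(7 3 4; -3 0 3) = Δ·Π!·Σ² = 32/3003  (sign +1)
B: Δ: 6! 8! 0! / 15! → 1/45045; sum: t=4:+1/1935360 = 1/1935360; 3j²(7 3 4; 3 1 -4) = Δ·Π!·Σ² = 1/1001  (sign +1)
I_A²/I_B² = (32/3003)/(1/1001) = 32/3

32/3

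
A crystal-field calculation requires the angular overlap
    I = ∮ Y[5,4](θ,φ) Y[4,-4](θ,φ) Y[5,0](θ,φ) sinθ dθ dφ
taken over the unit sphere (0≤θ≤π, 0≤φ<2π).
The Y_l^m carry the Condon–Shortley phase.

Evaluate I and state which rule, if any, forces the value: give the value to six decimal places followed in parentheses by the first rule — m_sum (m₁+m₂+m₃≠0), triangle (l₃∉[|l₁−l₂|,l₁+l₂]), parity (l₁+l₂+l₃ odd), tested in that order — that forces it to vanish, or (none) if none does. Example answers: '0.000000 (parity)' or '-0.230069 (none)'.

Checks pass: Σm=0; 14 even; l₃=5∈[1,9].
(2·5+1)(2·4+1)(2·5+1) = 1089
Δ: 4! 6! 4! / 15! → 1/3153150
sum: t=0:+1/69120 t=1:−1/1728 t=2:+1/576 t=3:−1/1728 t=4:+1/69120 = 7/11520
3j²(5 4 5; 0 0 0) = Δ·Π!·Σ² = 2/143  (sign -1)
sum: t=0:+1/69120 = 1/69120
3j²(5 4 5; 4 -4 0) = Δ·Π!·Σ² = 2/143  (sign -1)
combine: 4πI² = 1089·2/143·2/143 = 36/169
take √, sign +1: I = 0.13019760
No selection rule forces the value: the integral is nonzero (none).

0.130198 (none)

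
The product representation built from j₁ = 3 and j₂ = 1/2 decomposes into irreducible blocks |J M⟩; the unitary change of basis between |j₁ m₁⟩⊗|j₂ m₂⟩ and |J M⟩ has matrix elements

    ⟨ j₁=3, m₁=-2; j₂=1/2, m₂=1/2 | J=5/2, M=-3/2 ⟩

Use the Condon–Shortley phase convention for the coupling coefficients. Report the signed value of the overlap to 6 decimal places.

-0.845154  (= −√(5/7))

j₁+j₂−J=1  J+j₁−j₂=5  J−j₁+j₂=0  j₁+j₂+J+1=7
(j₁±m₁, j₂±m₂, J±M) = (1,5,1,0,1,4)
P² = 2880/7
sum k=1..1:
  [1] −1/24 = -1/24
S = -1/24
C² = P²·S² = 5/7 ; C = -0.845154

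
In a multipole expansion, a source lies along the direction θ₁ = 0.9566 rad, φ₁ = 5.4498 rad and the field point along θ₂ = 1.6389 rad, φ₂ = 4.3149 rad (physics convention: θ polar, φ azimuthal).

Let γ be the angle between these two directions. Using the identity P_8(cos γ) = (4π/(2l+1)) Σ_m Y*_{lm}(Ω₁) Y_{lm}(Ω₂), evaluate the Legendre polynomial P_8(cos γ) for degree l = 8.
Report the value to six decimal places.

-0.245591

Expand P_8 via completeness: Σ_{m} conj(Y_{8,m}) at Ω₁ times Y_{8,m} at Ω₂ —
  [-8]  conj(Y_{8,-8})(Ω₁) = +0.095089-0.038410i ; Y_{8,-8}(Ω₂) = -0.505576-0.019383i ; Δ = -0.048819+0.017576i
  [-7]  conj(Y_{8,-7})(Ω₁) = +0.260543+0.125692i ; Y_{8,-7}(Ω₂) = -0.048521-0.129232i ; Δ = +0.003602-0.039769i
  [-6]  conj(Y_{8,-6})(Ω₁) = +0.126795+0.428140i ; Y_{8,-6}(Ω₂) = -0.251170+0.237133i ; Δ = -0.133373-0.077469i
  [-5]  conj(Y_{8,-5})(Ω₁) = -0.175649+0.289430i ; Y_{8,-5}(Ω₂) = -0.146580-0.064870i ; Δ = +0.044522-0.031030i
  [-4]  conj(Y_{8,-4})(Ω₁) = +0.068925-0.013395i ; Y_{8,-4}(Ω₂) = -0.005657+0.295223i ; Δ = +0.003565+0.020424i
  [-3]  conj(Y_{8,-3})(Ω₁) = +0.293508+0.219186i ; Y_{8,-3}(Ω₂) = -0.158002+0.062802i ; Δ = -0.060140-0.016199i
  [-2]  conj(Y_{8,-2})(Ω₁) = +0.011867+0.123267i ; Y_{8,-2}(Ω₂) = +0.191162+0.194860i ; Δ = -0.021751+0.025876i
  [-1]  conj(Y_{8,-1})(Ω₁) = +0.211091-0.232388i ; Y_{8,-1}(Ω₂) = -0.067355+0.160432i ; Δ = +0.023065+0.049518i
  [+0]  conj(Y_{8,0})(Ω₁) = +0.174287-0.000000i ; Y_{8,0}(Ω₂) = +0.266355+0.000000i ; Δ = +0.046422+0.000000i
  [+1]  conj(Y_{8,1})(Ω₁) = -0.211091-0.232388i ; Y_{8,1}(Ω₂) = +0.067355+0.160432i ; Δ = +0.023065-0.049518i
  [+2]  conj(Y_{8,2})(Ω₁) = +0.011867-0.123267i ; Y_{8,2}(Ω₂) = +0.191162-0.194860i ; Δ = -0.021751-0.025876i
  [+3]  conj(Y_{8,3})(Ω₁) = -0.293508+0.219186i ; Y_{8,3}(Ω₂) = +0.158002+0.062802i ; Δ = -0.060140+0.016199i
  [+4]  conj(Y_{8,4})(Ω₁) = +0.068925+0.013395i ; Y_{8,4}(Ω₂) = -0.005657-0.295223i ; Δ = +0.003565-0.020424i
  [+5]  conj(Y_{8,5})(Ω₁) = +0.175649+0.289430i ; Y_{8,5}(Ω₂) = +0.146580-0.064870i ; Δ = +0.044522+0.031030i
  [+6]  conj(Y_{8,6})(Ω₁) = +0.126795-0.428140i ; Y_{8,6}(Ω₂) = -0.251170-0.237133i ; Δ = -0.133373+0.077469i
  [+7]  conj(Y_{8,7})(Ω₁) = -0.260543+0.125692i ; Y_{8,7}(Ω₂) = +0.048521-0.129232i ; Δ = +0.003602+0.039769i
  [+8]  conj(Y_{8,8})(Ω₁) = +0.095089+0.038410i ; Y_{8,8}(Ω₂) = -0.505576+0.019383i ; Δ = -0.048819-0.017576i
Accumulated sum -0.332240-0.000000i; after 4π/(2l+1) scaling, -0.245591-0.000000i ⇒ P_8 = -0.245591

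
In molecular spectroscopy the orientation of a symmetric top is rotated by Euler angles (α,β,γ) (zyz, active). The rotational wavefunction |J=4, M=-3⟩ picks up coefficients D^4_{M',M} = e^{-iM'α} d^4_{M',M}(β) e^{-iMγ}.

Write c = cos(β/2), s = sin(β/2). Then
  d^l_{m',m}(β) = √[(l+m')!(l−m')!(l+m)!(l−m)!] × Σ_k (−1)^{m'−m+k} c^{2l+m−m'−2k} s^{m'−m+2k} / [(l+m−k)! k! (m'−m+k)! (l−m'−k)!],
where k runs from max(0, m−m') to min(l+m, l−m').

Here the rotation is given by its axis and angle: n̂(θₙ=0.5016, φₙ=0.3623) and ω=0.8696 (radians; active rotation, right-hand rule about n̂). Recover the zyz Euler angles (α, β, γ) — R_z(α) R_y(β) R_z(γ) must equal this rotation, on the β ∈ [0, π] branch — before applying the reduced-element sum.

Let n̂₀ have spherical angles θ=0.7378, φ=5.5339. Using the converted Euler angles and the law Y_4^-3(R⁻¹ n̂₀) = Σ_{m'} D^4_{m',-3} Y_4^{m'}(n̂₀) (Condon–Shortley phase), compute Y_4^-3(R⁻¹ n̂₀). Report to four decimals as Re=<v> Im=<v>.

Re=-0.0151 Im=-0.0381

Axis–angle → zyz. n̂ = (sinθₙcosφₙ, sinθₙsinφₙ, cosθₙ) = (+0.449616, +0.170418, +0.876814), ω = 0.8696.
R = I cosω + sinω [n̂]ₓ + (1−cosω) n̂n̂ᵀ gives
  R = [+0.716870, -0.642757, +0.270111; +0.697139, +0.655438, -0.290512; +0.009688, +0.396564, +0.917956]
β = atan2(√(R₁₃²+R₂₃²), R₃₃) = 0.407900; α = atan2(R₂₃, R₁₃) mod 2π = 5.461413; γ = atan2(R₃₂, −R₃₁) mod 2π = 1.595220
Need the full column D^4_{m',-3} for m'=−4..4 at α=5.4614, β=0.4079, γ=1.5952.
cos(β/2)=0.979274, sin(β/2)=0.202539
d^4_{-4,-3}: single k=1 term ⇒ +0.494748;  D = +0.035701+0.493458i
d^4_{-3,-3}: k∈[0..1] ⇒ +0.845735 -0.253246 = +0.592490;  D = -0.403668+0.433700i
d^4_{-2,-3}: k∈[0..1] ⇒ -0.654490 +0.083991 = -0.570499;  D = +0.570499+0.000299i
d^4_{-1,-3}: k∈[0..1] ⇒ +0.287153 -0.020473 = +0.266681;  D = -0.181487-0.195400i
d^4_{0,-3}: k∈[0..1] ⇒ -0.088534 +0.003787 = -0.084747;  D = -0.006204+0.084520i
d^4_{1,-3}: k∈[0..1] ⇒ +0.020473 -0.000525 = +0.019947;  D = +0.015563-0.012477i
d^4_{2,-3}: k∈[0..1] ⇒ -0.003593 +0.000051 = -0.003542;  D = -0.003504-0.000515i
d^4_{3,-3}: k∈[0..1] ⇒ +0.000463 -0.000003 = +0.000461;  D = +0.000261+0.000379i
d^4_{4,-3}: single k=0 term ⇒ -0.000039;  D = +0.000008-0.000038i
Y_4^{m'}(θ=0.7378,φ=5.5339) and Σ D·Y over m':
  (+0.0357+0.4935i)·(-0.0897+0.0130i)  (-0.4037+0.4337i)·(-0.1766+0.2197i)  (+0.5705+0.0003i)·(+0.0309+0.4276i)  (-0.1815-0.1954i)·(+0.1436+0.1335i)  (-0.0062+0.0845i)·(-0.3103+0.0000i)  (+0.0156-0.0125i)·(-0.1436+0.1335i)  (-0.0035-0.0005i)·(+0.0309-0.4276i)  (+0.0003+0.0004i)·(+0.1766+0.2197i)  (+0.0000-0.0000i)·(-0.0897-0.0130i)
Y_4^-3(R⁻¹ n̂) = -0.015081-0.038117i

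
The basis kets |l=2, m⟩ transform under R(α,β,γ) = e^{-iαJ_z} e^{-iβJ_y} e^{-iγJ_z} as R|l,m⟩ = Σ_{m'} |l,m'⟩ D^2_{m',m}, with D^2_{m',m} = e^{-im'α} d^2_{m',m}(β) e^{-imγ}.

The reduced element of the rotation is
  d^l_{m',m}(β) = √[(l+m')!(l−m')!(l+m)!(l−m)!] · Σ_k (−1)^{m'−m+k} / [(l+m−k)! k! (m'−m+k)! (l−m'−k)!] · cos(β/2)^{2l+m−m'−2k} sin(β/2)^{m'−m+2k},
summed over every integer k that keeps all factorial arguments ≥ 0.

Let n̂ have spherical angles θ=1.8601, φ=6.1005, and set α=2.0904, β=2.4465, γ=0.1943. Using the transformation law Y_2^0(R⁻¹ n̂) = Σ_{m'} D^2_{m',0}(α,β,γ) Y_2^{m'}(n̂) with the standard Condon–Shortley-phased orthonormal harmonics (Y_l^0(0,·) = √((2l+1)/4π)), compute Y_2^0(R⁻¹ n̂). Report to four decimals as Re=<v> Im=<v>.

Need the full column D^2_{m',0} for m'=−2..2 at α=2.0904, β=2.4465, γ=0.1943.
cos(β/2)=0.340592, sin(β/2)=0.940211
d^2_{-2,0}: single k=2 term ⇒ +0.251186;  D = -0.127327-0.216523i
d^2_{-1,0}: k∈[1..2] ⇒ +0.090992 -0.693404 = -0.602412;  D = +0.299119-0.522903i
d^2_{0,0}: k∈[0..2] ⇒ +0.013457 -0.410185 +0.781451 = +0.384723;  D = +0.384723+0.000000i
d^2_{1,0}: k∈[0..1] ⇒ -0.090992 +0.693404 = +0.602412;  D = -0.299119-0.522903i
d^2_{2,0}: single k=0 term ⇒ +0.251186;  D = -0.127327+0.216523i
Y_2^{m'}(θ=1.8601,φ=6.1005) and Σ D·Y over m':
  (-0.1273-0.2165i)·(+0.3314+0.1268i)  (+0.2991-0.5229i)·(-0.2077-0.0384i)  (+0.3847+0.0000i)·(-0.2384+0.0000i)  (-0.2991-0.5229i)·(+0.2077-0.0384i)  (-0.1273+0.2165i)·(+0.3314-0.1268i)
Y_2^0(R⁻¹ n̂) = -0.285607+0.000000i

Re=-0.2856 Im=0.0000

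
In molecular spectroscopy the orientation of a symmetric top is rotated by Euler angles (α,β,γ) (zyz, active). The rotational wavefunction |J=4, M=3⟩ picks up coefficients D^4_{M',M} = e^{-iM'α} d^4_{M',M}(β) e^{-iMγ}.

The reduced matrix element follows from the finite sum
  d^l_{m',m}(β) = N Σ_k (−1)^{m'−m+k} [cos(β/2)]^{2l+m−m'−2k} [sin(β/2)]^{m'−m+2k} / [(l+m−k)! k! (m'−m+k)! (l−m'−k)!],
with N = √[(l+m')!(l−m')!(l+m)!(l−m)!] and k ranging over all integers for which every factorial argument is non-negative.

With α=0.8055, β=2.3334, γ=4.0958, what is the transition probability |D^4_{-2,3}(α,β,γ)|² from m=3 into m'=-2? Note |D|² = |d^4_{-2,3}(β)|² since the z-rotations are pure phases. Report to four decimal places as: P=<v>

P=0.1361

First d^4_{-2,3}(β=2.3334), then the phase factors e^{-i(-2)α} and e^{-i(3)γ}:
With c≡cos(β/2)=0.393188 and s≡sin(β/2)=0.919458, N=[2·720·5040·1]^{1/2}=2693.993318
Admissible k: 5..6 (factorial args all ≥0)
  k=5: (−1)^0·2693.9933/(240)·0.3932^3·0.9195^5 = +0.448380
  k=6: (−1)^1·2693.9933/(720)·0.3932^1·0.9195^7 = -0.817312
d^4_{-2,3}(2.3334) = +0.448380 -0.817312 = -0.368932
|D^4_{-2,3}|² = |d^4_{-2,3}(β)|² = (-0.368932)² = 0.136111 (the z-rotation phases have unit modulus)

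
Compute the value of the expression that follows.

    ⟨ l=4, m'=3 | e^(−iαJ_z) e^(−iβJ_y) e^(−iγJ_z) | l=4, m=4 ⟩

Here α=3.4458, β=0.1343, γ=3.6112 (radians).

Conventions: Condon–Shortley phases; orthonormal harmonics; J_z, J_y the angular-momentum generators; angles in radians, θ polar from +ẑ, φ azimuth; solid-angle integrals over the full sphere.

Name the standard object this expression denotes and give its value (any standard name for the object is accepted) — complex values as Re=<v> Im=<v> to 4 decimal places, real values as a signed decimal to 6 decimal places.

Wigner D-matrix element, Re=0.1755 Im=0.0642

This is a Wigner D-matrix element — the rotation-matrix element ⟨l m'| R(α,β,γ) |l m⟩ in the angular-momentum basis.
D^4_{3,4}(3.4458,0.1343,3.6112) = e^{-i·3·3.4458}·d^4_{3,4}(0.1343)·e^{-i·4·3.6112}. Compute d first:
With c≡cos(β/2)=0.997746 and s≡sin(β/2)=0.067100, N=[5040·1·40320·1]^{1/2}=14255.272709
k: max(0,(4)−(3))=1 … min(4+(4),4−(3))=1
  k=1: (−1)^0·14255.2727/(5040)·0.9977^7·0.0671^1 = +0.186812
d^4_{3,4}(0.1343) = +0.186812
Phases: e^{-i·(3)·3.4458}=-0.611674+0.791110i, e^{-i·(4)·3.6112}=-0.302804-0.953053i ⇒ D=+0.175452+0.064152i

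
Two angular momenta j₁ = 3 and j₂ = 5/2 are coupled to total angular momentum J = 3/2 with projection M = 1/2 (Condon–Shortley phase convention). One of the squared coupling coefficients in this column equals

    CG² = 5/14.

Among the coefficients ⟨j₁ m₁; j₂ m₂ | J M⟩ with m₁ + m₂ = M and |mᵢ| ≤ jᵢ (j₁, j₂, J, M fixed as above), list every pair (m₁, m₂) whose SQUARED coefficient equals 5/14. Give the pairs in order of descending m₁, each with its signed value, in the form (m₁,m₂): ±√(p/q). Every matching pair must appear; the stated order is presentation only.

(3,-5/2): +√(5/14)

Admissible pairs with m₁+m₂ = M = 1/2: (-2,5/2), (-1,3/2), (0,1/2), (1,-1/2), (2,-3/2), (3,-5/2)
  (m₁,m₂)=(3,-5/2): CG² = 5/14, CG = +√(5/14)   ← matches the target
  (m₁,m₂)=(2,-3/2): CG² = 1/21, CG = −√(1/21)
  (m₁,m₂)=(1,-1/2): CG² = 1/105, CG = −√(1/105)
  (m₁,m₂)=(0,1/2): CG² = 4/35, CG = +√(4/35)
  (m₁,m₂)=(-1,3/2): CG² = 7/30, CG = −√(7/30)
  (m₁,m₂)=(-2,5/2): CG² = 5/21, CG = +√(5/21)
Pairs with CG² = 5/14: (3,-5/2): +√(5/14)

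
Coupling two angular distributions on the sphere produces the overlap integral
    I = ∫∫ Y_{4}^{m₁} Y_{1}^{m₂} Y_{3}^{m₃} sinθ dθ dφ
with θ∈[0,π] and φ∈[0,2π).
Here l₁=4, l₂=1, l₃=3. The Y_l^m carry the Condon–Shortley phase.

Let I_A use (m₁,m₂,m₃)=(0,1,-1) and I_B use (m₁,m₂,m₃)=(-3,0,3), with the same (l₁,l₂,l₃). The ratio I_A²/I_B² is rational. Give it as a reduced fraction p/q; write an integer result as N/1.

Same 4,1,3: normalisation and zero-m 3j drop out of the ratio.
A: Δ: 2! 6! 0! / 9! → 1/252; sum: t=2:+1/96 = 1/96; 3j²(4 1 3; 0 1 -1) = Δ·Π!·Σ² = 1/42  (sign +1)
B: Δ: 2! 6! 0! / 9! → 1/252; sum: t=1:−1/720 = -1/720; 3j²(4 1 3; -3 0 3) = Δ·Π!·Σ² = 1/36  (sign -1)
I_A²/I_B² = (1/42)/(1/36) = 6/7

6/7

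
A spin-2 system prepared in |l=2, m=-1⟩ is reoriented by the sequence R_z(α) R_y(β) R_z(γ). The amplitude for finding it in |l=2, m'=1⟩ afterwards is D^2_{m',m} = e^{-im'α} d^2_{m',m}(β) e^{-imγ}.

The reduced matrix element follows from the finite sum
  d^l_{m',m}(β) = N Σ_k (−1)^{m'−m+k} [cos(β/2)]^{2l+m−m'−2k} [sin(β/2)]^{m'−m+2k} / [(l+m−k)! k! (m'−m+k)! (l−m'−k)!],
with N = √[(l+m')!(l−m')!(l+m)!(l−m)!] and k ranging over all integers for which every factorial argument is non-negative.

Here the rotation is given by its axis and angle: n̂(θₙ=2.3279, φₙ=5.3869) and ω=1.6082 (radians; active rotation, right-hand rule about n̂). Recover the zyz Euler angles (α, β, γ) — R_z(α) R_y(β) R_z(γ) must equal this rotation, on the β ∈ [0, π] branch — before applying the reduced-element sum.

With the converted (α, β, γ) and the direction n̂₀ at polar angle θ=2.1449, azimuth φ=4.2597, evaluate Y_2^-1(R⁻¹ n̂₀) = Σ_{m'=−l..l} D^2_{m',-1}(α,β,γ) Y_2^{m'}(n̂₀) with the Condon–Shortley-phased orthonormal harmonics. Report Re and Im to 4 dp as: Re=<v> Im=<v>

Axis–angle → zyz. n̂ = (sinθₙcosφₙ, sinθₙsinφₙ, cosθₙ) = (+0.453916, -0.567662, -0.686819), ω = 1.6082.
R = I cosω + sinω [n̂]ₓ + (1−cosω) n̂n̂ᵀ gives
  R = [+0.176349, +0.419033, -0.890681; -0.953645, +0.296895, -0.049137; +0.243849, +0.858059, +0.451966]
β = atan2(√(R₁₃²+R₂₃²), R₃₃) = 1.101829; α = atan2(R₂₃, R₁₃) mod 2π = 3.196705; γ = atan2(R₃₂, −R₃₁) mod 2π = 1.847683
Need the full column D^2_{m',-1} for m'=−2..2 at α=3.1967, β=1.1018, γ=1.8477.
cos(β/2)=0.852046, sin(β/2)=0.523467
d^2_{-2,-1}: single k=1 term ⇒ +0.647602;  D = -0.244480+0.599682i
d^2_{-1,-1}: k∈[0..1] ⇒ +0.527051 -0.596795 = -0.069744;  D = -0.022732+0.065936i
d^2_{0,-1}: k∈[0..1] ⇒ -0.793148 +0.299368 = -0.493780;  D = +0.134981-0.474972i
d^2_{1,-1}: k∈[0..1] ⇒ +0.596795 -0.075085 = +0.521710;  D = +0.114756-0.508933i
d^2_{2,-1}: single k=0 term ⇒ -0.244433;  D = +0.040549-0.241046i
Y_2^{m'}(θ=2.1449,φ=4.2597) and Σ D·Y over m':
  (-0.2445+0.5997i)·(-0.1681-0.2142i)  (-0.0227+0.0659i)·(+0.1541-0.3168i)  (+0.1350-0.4750i)·(-0.0363+0.0000i)  (+0.1148-0.5089i)·(-0.1541-0.3168i)  (+0.0405-0.2410i)·(-0.1681+0.2142i)
Y_2^-1(R⁻¹ n̂) = +0.047977+0.077445i

Re=0.0480 Im=0.0774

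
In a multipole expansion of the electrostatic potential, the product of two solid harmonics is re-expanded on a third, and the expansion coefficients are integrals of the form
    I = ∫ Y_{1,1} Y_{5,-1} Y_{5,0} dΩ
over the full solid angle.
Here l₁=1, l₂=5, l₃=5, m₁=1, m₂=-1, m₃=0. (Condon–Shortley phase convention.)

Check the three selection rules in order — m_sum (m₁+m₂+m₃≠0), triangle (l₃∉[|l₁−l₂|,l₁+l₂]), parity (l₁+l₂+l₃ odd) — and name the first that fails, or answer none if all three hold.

Σmᵢ = 0  ✓
l₃∈[|l₁−l₂|,l₁+l₂]=[4,6], have l₃=5  ✓
Σlᵢ = 11 ⇒ odd  ✗

parity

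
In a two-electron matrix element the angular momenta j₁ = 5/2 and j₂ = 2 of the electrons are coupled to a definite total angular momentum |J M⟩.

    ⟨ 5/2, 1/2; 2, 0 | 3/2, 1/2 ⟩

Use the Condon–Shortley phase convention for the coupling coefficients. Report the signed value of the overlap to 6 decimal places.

√[4·3!2!1!/7! · 3!2!2!2!2!1!] = √(32/35)
  +(−1)^1/∏(1,2,1,1,1,0)! = -1/2  (running -1/2)
  +(−1)^2/∏(2,1,0,0,2,1)! = 1/4  (running -1/4)
⟨..|..⟩ = √(32/35)·(-1/4) = -0.239046

-0.239046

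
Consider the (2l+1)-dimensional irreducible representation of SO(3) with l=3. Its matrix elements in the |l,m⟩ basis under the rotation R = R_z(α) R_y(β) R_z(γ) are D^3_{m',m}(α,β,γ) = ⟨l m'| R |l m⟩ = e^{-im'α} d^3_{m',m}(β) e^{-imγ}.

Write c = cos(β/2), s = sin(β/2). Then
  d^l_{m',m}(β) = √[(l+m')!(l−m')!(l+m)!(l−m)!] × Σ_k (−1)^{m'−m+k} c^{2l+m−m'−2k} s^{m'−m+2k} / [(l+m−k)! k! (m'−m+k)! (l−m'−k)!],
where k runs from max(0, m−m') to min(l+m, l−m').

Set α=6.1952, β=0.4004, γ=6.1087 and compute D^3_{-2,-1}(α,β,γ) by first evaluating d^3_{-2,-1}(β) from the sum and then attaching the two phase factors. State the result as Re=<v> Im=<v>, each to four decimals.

Re=0.4900 Im=-0.1791

D^3_{-2,-1}(6.1952,0.4004,6.1087) = e^{-i·-2·6.1952}·d^3_{-2,-1}(0.4004)·e^{-i·-1·6.1087}. Compute d first:
With c≡cos(β/2)=0.980027 and s≡sin(β/2)=0.198865, N=[1·120·2·24]^{1/2}=75.894664
Admissible k: 1..2 (factorial args all ≥0)
  k=1: (−1)^0·75.8947/(24)·0.9800^5·0.1989^1 = +0.568524
  k=2: (−1)^1·75.8947/(12)·0.9800^3·0.1989^3 = -0.046819
d^3_{-2,-1}(0.4004) = +0.568524 -0.046819 = +0.521705
Phases: e^{-i·(-2)·6.1952}=+0.984557-0.175064i, e^{-i·(-1)·6.1087}=+0.984816-0.173601i ⇒ D=+0.489994-0.179115i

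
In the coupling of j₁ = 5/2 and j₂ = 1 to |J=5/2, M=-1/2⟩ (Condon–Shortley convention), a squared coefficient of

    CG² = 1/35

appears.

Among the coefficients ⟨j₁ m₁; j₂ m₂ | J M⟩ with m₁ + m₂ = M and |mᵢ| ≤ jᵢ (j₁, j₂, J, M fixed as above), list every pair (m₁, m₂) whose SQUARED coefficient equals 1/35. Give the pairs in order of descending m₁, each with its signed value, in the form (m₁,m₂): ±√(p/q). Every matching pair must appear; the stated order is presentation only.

Admissible pairs with m₁+m₂ = M = -1/2: (-3/2,1), (-1/2,0), (1/2,-1)
  (m₁,m₂)=(1/2,-1): CG² = 18/35, CG = +√(18/35)
  (m₁,m₂)=(-1/2,0): CG² = 1/35, CG = −√(1/35)   ← matches the target
  (m₁,m₂)=(-3/2,1): CG² = 16/35, CG = −√(16/35)
Pairs with CG² = 1/35: (-1/2,0): −√(1/35)

(-1/2,0): −√(1/35)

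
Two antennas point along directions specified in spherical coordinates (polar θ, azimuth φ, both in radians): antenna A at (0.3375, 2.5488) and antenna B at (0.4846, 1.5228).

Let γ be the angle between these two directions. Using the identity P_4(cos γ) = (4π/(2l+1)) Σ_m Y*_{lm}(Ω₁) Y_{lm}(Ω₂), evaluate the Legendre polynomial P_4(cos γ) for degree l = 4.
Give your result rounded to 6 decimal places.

0.301295

Summing Y*_{l m}(θ₁,φ₁)·Y_{l m}(θ₂,φ₂) over m ∈ [−4, 4]; prefactor 4π/(2·4+1) = 1.396263:
  term(m=-4) = -0.00006 - 0.00009j   from Y*(Ω₁)=-0.00382 - 0.00371j, Y(Ω₂)=0.02046 + 0.00398j
  term(m=-3) = -0.00479 + 0.00031j   from Y*(Ω₁)=0.00884 + 0.04196j, Y(Ω₂)=-0.01607 + 0.11082j
  term(m=-2) = -0.02890 + 0.05534j   from Y*(Ω₁)=0.07212 - 0.17786j, Y(Ω₂)=-0.32381 - 0.03118j
  term(m=-1) = 0.11980 + 0.19770j   from Y*(Ω₁)=-0.39629 + 0.26694j, Y(Ω₂)=0.02321 - 0.48325j
  term(m=+0) = 0.04369 + 0.00000j   from Y*(Ω₁)=0.42684 + 0.00000j, Y(Ω₂)=0.10236 + 0.00000j
  term(m=+1) = 0.11980 - 0.19770j   from Y*(Ω₁)=0.39629 + 0.26694j, Y(Ω₂)=-0.02321 - 0.48325j
  term(m=+2) = -0.02890 - 0.05534j   from Y*(Ω₁)=0.07212 + 0.17786j, Y(Ω₂)=-0.32381 + 0.03118j
  term(m=+3) = -0.00479 - 0.00031j   from Y*(Ω₁)=-0.00884 + 0.04196j, Y(Ω₂)=0.01607 + 0.11082j
  term(m=+4) = -0.00006 + 0.00009j   from Y*(Ω₁)=-0.00382 + 0.00371j, Y(Ω₂)=0.02046 - 0.00398j
Accumulated sum 0.21579 + 0.00000j; after 4π/(2l+1) scaling, 0.30130 + 0.00000j ⇒ P_4 = 0.301295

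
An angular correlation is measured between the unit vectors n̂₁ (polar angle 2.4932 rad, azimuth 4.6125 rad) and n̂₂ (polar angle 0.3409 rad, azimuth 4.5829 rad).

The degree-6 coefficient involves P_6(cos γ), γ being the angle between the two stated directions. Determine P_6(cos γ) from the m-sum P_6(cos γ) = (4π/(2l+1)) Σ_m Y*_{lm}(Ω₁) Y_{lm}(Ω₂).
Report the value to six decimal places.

Term-by-term m-sum for l=6 (normalisation 4π/13 = 0.966644):
  [-6]  conj(Y_{6,-6})(Ω₁) = (-0.019349, 0.013219) ; Y_{6,-6}(Ω₂) = (-0.000481, -0.000473) ; Δ = (0.000016, 0.000003)
  [-5]  conj(Y_{6,-5})(Ω₁) = (0.051313, 0.094052) ; Y_{6,-5}(Ω₂) = (-0.003974, 0.005255) ; Δ = (-0.000698, -0.000104)
  [-4]  conj(Y_{6,-4})(Ω₁) = (0.261789, -0.110545) ; Y_{6,-4}(Ω₂) = (0.033969, 0.019358) ; Δ = (0.011033, 0.001312)
  [-3]  conj(Y_{6,-3})(Ω₁) = (-0.134630, -0.435737) ; Y_{6,-3}(Ω₂) = (0.058836, -0.143759) ; Δ = (-0.070562, -0.006282)
  [-2]  conj(Y_{6,-2})(Ω₁) = (-0.335700, 0.067972) ; Y_{6,-2}(Ω₂) = (-0.388764, -0.102994) ; Δ = (0.137509, 0.008150)
  [-1]  conj(Y_{6,-1})(Ω₁) = (-0.014634, -0.146018) ; Y_{6,-1}(Ω₂) = (-0.073557, 0.564876) ; Δ = (0.083559, 0.002474)
  [+0]  conj(Y_{6,0})(Ω₁) = (-0.394031, -0.000000) ; Y_{6,0}(Ω₂) = (0.103067, 0.000000) ; Δ = (-0.040612, -0.000000)
  [+1]  conj(Y_{6,1})(Ω₁) = (0.014634, -0.146018) ; Y_{6,1}(Ω₂) = (0.073557, 0.564876) ; Δ = (0.083559, -0.002474)
  [+2]  conj(Y_{6,2})(Ω₁) = (-0.335700, -0.067972) ; Y_{6,2}(Ω₂) = (-0.388764, 0.102994) ; Δ = (0.137509, -0.008150)
  [+3]  conj(Y_{6,3})(Ω₁) = (0.134630, -0.435737) ; Y_{6,3}(Ω₂) = (-0.058836, -0.143759) ; Δ = (-0.070562, 0.006282)
  [+4]  conj(Y_{6,4})(Ω₁) = (0.261789, 0.110545) ; Y_{6,4}(Ω₂) = (0.033969, -0.019358) ; Δ = (0.011033, -0.001312)
  [+5]  conj(Y_{6,5})(Ω₁) = (-0.051313, 0.094052) ; Y_{6,5}(Ω₂) = (0.003974, 0.005255) ; Δ = (-0.000698, 0.000104)
  [+6]  conj(Y_{6,6})(Ω₁) = (-0.019349, -0.013219) ; Y_{6,6}(Ω₂) = (-0.000481, 0.000473) ; Δ = (0.000016, -0.000003)
Accumulated sum (0.281099, 0.000000); after 4π/(2l+1) scaling, (0.271723, 0.000000) ⇒ P_6 = 0.271723

0.271723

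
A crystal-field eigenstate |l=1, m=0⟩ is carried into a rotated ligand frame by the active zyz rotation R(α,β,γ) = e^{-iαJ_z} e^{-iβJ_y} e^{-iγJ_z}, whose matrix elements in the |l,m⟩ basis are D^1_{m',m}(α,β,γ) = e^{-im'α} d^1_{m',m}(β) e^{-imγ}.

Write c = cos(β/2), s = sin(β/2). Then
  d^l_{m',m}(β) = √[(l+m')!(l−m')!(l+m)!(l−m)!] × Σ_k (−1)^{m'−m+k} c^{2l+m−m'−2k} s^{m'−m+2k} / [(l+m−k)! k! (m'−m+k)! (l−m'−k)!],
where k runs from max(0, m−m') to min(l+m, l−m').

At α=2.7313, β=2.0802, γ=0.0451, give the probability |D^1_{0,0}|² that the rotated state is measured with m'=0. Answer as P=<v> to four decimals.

P=0.2378

Split into d^1_{0,0}(β=2.0802) × two z-phases.
With c≡cos(β/2)=0.506134 and s≡sin(β/2)=0.862455, N=[1·1·1·1]^{1/2}=1.000000
The bounds max(0,m−m')=0 and min(l+m,l−m')=1 give 2 terms
  k=0: (−1)^0·1.0000/(1)·0.5061^2·0.8625^0 = +0.256172
  k=1: (−1)^1·1.0000/(1)·0.5061^0·0.8625^2 = -0.743828
d^1_{0,0}(2.0802) = +0.256172 -0.743828 = -0.487657
|D^1_{0,0}|² = |d^1_{0,0}(β)|² = (-0.487657)² = 0.237809 (the z-rotation phases have unit modulus)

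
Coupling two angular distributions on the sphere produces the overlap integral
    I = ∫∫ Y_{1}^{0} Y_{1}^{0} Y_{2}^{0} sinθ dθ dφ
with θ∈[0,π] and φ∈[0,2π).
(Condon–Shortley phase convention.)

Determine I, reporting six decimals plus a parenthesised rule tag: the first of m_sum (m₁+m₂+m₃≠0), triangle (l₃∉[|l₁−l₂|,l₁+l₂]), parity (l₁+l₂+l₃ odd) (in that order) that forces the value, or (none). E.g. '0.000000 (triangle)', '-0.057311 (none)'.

Checks pass: Σm=0; 4 even; l₃=2∈[0,2].
(2·1+1)(2·1+1)(2·2+1) = 45
Δ: 0! 2! 2! / 5! → 1/30
sum: t=0:+1/1 = 1/1
3j²(1 1 2; 0 0 0) = Δ·Π!·Σ² = 2/15  (sign +1)
(m-triple is (0,0,0) — same symbol as above.)
combine: 4πI² = 45·2/15·2/15 = 4/5
take √, sign +1: I = 0.25231325
No selection rule forces the value: the integral is nonzero (none).

0.252313 (none)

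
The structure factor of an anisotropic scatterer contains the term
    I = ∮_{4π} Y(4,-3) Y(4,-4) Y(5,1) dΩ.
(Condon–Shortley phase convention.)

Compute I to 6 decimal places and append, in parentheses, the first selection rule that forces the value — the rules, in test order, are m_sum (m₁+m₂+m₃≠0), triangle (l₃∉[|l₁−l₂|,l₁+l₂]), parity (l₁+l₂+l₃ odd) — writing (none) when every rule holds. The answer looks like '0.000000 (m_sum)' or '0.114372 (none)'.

-3 − 4 + 1 = -6 ≠ 0: azimuthal integral kills it; I = 0

0.000000 (m_sum)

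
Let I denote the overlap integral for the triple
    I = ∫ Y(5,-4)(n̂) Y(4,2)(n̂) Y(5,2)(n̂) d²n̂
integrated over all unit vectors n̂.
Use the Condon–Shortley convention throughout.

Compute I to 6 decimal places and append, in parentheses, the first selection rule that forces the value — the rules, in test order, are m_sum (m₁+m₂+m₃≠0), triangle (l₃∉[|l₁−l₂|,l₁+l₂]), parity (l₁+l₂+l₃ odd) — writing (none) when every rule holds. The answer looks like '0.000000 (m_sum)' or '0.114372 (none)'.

Checks pass: Σm=0; 14 even; l₃=5∈[1,9].
(2·5+1)(2·4+1)(2·5+1) = 1089
Δ: 4! 6! 4! / 15! → 1/3153150
sum: t=0:+1/69120 t=1:−1/1728 t=2:+1/576 t=3:−1/1728 t=4:+1/69120 = 7/11520
3j²(5 4 5; 0 0 0) = Δ·Π!·Σ² = 2/143  (sign -1)
sum: t=3:−1/25920 t=4:+1/11520 = 1/20736
3j²(5 4 5; -4 2 2) = Δ·Π!·Σ² = 5/429  (sign -1)
combine: 4πI² = 1089·2/143·5/429 = 30/169
take √, sign +1: I = 0.11885360
No selection rule forces the value: the integral is nonzero (none).

0.118854 (none)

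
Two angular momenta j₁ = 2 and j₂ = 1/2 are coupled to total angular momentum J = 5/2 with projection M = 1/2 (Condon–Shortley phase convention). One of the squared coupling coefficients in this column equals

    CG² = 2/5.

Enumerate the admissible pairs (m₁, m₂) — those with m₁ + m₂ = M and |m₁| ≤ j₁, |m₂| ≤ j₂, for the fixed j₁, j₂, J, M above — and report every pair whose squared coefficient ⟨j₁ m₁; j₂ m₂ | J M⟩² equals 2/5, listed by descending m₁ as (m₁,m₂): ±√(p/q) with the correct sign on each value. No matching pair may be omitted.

(1,-1/2): +√(2/5)

Admissible pairs with m₁+m₂ = M = 1/2: (0,1/2), (1,-1/2)
  (m₁,m₂)=(1,-1/2): CG² = 2/5, CG = +√(2/5)   ← matches the target
  (m₁,m₂)=(0,1/2): CG² = 3/5, CG = +√(3/5)
Pairs with CG² = 2/5: (1,-1/2): +√(2/5)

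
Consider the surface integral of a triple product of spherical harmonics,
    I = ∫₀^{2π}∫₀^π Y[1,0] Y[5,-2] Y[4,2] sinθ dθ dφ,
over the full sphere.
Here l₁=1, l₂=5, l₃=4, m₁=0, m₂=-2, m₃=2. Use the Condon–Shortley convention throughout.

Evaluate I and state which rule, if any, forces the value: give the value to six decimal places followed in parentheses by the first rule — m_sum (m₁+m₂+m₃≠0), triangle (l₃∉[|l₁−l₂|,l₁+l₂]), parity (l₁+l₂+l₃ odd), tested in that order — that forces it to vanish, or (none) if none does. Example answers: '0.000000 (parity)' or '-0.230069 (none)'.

0.225034 (none)

Checks pass: Σm=0; 10 even; l₃=4∈[4,6].
(2·1+1)(2·5+1)(2·4+1) = 297
Δ: 2! 0! 8! / 11! → 1/495
sum: t=1:−1/576 = -1/576
3j²(1 5 4; 0 0 0) = Δ·Π!·Σ² = 5/99  (sign -1)
sum: t=1:−1/1440 = -1/1440
3j²(1 5 4; 0 -2 2) = Δ·Π!·Σ² = 7/165  (sign -1)
combine: 4πI² = 297·5/99·7/165 = 7/11
take √, sign +1: I = 0.22503380
No selection rule forces the value: the integral is nonzero (none).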